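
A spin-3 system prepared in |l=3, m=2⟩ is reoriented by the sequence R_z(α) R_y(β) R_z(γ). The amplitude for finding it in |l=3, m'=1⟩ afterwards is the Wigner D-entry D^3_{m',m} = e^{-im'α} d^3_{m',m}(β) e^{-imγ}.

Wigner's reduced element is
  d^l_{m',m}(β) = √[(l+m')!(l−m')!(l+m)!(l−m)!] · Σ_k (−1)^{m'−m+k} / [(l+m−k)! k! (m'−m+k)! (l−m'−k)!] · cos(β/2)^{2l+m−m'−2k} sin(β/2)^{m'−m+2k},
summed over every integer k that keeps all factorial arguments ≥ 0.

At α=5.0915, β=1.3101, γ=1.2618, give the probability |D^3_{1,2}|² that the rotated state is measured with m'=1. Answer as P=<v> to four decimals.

D^3_{1,2}(5.0915,1.3101,1.2618) = e^{-i·1·5.0915}·d^3_{1,2}(1.3101)·e^{-i·2·1.2618}. Compute d first:
With c≡cos(β/2)=0.793017 and s≡sin(β/2)=0.609199, N=[24·2·120·1]^{1/2}=75.894664
The bounds max(0,m−m')=1 and min(l+m,l−m')=2 give 2 terms
  k=1: (−1)^0·75.8947/(24)·0.7930^5·0.6092^1 = +0.604189
  k=2: (−1)^1·75.8947/(12)·0.7930^3·0.6092^3 = -0.713108
d^3_{1,2}(1.3101) = +0.604189 -0.713108 = -0.108919
|D^3_{1,2}|² = |d^3_{1,2}(β)|² = (-0.108919)² = 0.011863 (the z-rotation phases have unit modulus)

P=0.0119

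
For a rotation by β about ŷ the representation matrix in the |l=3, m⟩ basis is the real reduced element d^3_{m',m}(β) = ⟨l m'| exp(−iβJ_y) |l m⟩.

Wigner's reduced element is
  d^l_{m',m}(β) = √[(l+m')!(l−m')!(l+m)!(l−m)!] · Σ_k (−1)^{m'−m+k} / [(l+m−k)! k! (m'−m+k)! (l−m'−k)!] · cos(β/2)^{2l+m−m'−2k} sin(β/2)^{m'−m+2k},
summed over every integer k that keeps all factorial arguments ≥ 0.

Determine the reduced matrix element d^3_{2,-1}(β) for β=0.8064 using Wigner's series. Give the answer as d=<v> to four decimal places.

d=-0.2702

d^3_{2,-1}(β=0.8064) via Wigner's sum:
c=cos(0.8064/2)=0.919810, s=sin(0.8064/2)=0.392364; N=√[120·1·2·24]=75.894664
The bounds max(0,m−m')=0 and min(l+m,l−m')=1 give 2 terms
  k=0: (−1)^3·75.8947/(12)·0.9198^3·0.3924^3 = -0.297297
  k=1: (−1)^4·75.8947/(24)·0.9198^1·0.3924^5 = +0.027048
d^3_{2,-1}(0.8064) = -0.297297 +0.027048 = -0.270249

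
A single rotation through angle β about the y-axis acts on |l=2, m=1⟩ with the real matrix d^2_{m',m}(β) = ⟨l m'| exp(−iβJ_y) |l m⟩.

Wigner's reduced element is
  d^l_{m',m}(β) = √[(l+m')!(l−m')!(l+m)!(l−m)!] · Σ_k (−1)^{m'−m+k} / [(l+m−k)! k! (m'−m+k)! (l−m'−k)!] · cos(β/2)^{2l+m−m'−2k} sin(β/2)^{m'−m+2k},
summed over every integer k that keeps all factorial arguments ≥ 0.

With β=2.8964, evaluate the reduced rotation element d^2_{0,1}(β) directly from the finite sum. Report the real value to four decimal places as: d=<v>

d^2_{0,1}(β=2.8964) via Wigner's sum:
With c≡cos(β/2)=0.122289 and s≡sin(β/2)=0.992494, N=[2·2·6·1]^{1/2}=4.898979
The bounds max(0,m−m')=1 and min(l+m,l−m')=2 give 2 terms
  k=1: (−1)^0·4.8990/(2)·0.1223^3·0.9925^1 = +0.004446
  k=2: (−1)^1·4.8990/(2)·0.1223^1·0.9925^3 = -0.292853
d^2_{0,1}(2.8964) = +0.004446 -0.292853 = -0.288406

d=-0.2884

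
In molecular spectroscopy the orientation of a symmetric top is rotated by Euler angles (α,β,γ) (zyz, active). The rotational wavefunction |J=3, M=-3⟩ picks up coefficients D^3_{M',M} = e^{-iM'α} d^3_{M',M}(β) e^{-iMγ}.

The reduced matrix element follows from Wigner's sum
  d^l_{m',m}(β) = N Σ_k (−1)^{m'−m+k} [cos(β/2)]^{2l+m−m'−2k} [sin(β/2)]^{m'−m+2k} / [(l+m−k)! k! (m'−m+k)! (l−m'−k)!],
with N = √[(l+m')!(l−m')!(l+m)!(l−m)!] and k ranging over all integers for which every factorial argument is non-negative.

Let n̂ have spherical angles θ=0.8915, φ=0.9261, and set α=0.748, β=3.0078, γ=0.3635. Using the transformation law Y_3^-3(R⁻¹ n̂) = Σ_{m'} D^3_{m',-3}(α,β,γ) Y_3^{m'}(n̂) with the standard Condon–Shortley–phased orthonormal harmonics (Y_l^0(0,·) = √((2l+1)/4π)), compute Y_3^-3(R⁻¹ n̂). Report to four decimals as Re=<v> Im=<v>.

Re=0.0016 Im=-0.2597

Need the full column D^3_{m',-3} for m'=−3..3 at α=0.748, β=3.0078, γ=0.3635.
cos(β/2)=0.066846, sin(β/2)=0.997763
d^3_{-3,-3}: single k=0 term ⇒ +0.000000;  D = -0.000000-0.000000i
d^3_{-2,-3}: single k=0 term ⇒ -0.000003;  D = +0.000003-0.000002i
d^3_{-1,-3}: single k=0 term ⇒ +0.000077;  D = -0.000020+0.000074i
d^3_{0,-3}: single k=0 term ⇒ -0.001327;  D = -0.000613-0.001177i
d^3_{1,-3}: single k=0 term ⇒ +0.017152;  D = +0.016156+0.005760i
d^3_{2,-3}: single k=0 term ⇒ -0.161917;  D = -0.148786+0.063873i
d^3_{3,-3}: single k=0 term ⇒ +0.986654;  D = +0.399881-0.901988i
Y_3^{m'}(θ=0.8915,φ=0.9261) and Σ D·Y over m':
  (-0.0000-0.0000i)·(-0.1837-0.0698i)  (+0.0000-0.0000i)·(-0.1079-0.3734i)  (-0.0000+0.0001i)·(+0.1471-0.1956i)  (-0.0006-0.0012i)·(-0.2407+0.0000i)  (+0.0162+0.0058i)·(-0.1471-0.1956i)  (-0.1488+0.0639i)·(-0.1079+0.3734i)  (+0.3999-0.9020i)·(+0.1837-0.0698i)
Y_3^-3(R⁻¹ n̂) = +0.001584-0.259736i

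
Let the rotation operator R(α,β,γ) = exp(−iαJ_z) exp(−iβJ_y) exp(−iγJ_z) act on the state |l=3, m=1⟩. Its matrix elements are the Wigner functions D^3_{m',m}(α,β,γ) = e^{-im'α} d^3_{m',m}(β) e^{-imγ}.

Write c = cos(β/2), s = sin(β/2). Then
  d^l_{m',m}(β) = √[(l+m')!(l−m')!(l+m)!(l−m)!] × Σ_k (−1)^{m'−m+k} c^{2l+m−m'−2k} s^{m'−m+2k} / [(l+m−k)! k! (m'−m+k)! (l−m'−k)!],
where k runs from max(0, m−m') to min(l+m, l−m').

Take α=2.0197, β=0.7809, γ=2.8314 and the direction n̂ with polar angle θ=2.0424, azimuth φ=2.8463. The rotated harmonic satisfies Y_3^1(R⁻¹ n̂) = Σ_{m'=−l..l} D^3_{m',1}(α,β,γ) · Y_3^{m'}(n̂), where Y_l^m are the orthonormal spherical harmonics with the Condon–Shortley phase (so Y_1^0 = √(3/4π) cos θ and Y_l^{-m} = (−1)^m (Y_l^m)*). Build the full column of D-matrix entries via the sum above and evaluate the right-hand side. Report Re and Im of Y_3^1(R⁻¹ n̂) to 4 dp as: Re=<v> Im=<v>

Re=-0.1570 Im=-0.2612

Need the full column D^3_{m',1} for m'=−3..3 at α=2.0197, β=0.7809, γ=2.8314.
cos(β/2)=0.924738, sin(β/2)=0.380605
d^3_{-3,1}: single k=4 term ⇒ +0.069499;  D = -0.069242-0.005977i
d^3_{-2,1}: k∈[3..4] ⇒ +0.275745 -0.023355 = +0.252390;  D = +0.089571+0.235961i
d^3_{-1,1}: k∈[2..4] ⇒ +0.635585 -0.143557 +0.003040 = +0.495068;  D = +0.340739-0.359152i
d^3_{0,1}: k∈[1..3] ⇒ +0.891575 -0.453096 +0.025585 = +0.464064;  D = -0.441916-0.141652i
d^3_{1,1}: k∈[0..2] ⇒ +0.625334 -0.847447 +0.107667 = -0.114446;  D = -0.015824-0.113347i
d^3_{2,1}: k∈[0..1] ⇒ -0.813893 +0.275745 = -0.538148;  D = -0.447882+0.298337i
d^3_{3,1}: single k=0 term ⇒ +0.410269;  D = -0.353092-0.208917i
Y_3^{m'}(θ=2.0424,φ=2.8463) and Σ D·Y over m':
  (-0.0692-0.0060i)·(-0.1866-0.2284i)  (+0.0896+0.2360i)·(-0.3061-0.2052i)  (+0.3407-0.3592i)·(-0.0088-0.0027i)  (-0.4419-0.1417i)·(+0.3337+0.0000i)  (-0.0158-0.1133i)·(+0.0088-0.0027i)  (-0.4479+0.2983i)·(-0.3061+0.2052i)  (-0.3531-0.2089i)·(+0.1866-0.2284i)
Y_3^1(R⁻¹ n̂) = -0.157049-0.261157i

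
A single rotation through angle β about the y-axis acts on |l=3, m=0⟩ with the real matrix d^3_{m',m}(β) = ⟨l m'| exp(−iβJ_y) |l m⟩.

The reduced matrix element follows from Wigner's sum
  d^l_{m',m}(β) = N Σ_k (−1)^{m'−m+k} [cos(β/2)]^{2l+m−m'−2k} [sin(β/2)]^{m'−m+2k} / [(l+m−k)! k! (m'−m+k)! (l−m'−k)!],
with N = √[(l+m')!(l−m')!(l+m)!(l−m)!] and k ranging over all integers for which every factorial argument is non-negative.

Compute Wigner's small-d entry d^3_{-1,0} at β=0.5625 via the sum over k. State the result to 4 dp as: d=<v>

d^3_{-1,0}(β=0.5625) via Wigner's sum:
c=cos(0.5625/2)=0.960709, s=sin(0.5625/2)=0.277557; N=√[2·24·6·6]=41.569219
The bounds max(0,m−m')=1 and min(l+m,l−m')=3 give 3 terms
  k=1: (−1)^0·41.5692/(12)·0.9607^5·0.2776^1 = +0.786869
  k=2: (−1)^1·41.5692/(4)·0.9607^3·0.2776^3 = -0.197035
  k=3: (−1)^2·41.5692/(12)·0.9607^1·0.2776^5 = +0.005482
d^3_{-1,0}(0.5625) = +0.786869 -0.197035 +0.005482 = +0.595316

d=0.5953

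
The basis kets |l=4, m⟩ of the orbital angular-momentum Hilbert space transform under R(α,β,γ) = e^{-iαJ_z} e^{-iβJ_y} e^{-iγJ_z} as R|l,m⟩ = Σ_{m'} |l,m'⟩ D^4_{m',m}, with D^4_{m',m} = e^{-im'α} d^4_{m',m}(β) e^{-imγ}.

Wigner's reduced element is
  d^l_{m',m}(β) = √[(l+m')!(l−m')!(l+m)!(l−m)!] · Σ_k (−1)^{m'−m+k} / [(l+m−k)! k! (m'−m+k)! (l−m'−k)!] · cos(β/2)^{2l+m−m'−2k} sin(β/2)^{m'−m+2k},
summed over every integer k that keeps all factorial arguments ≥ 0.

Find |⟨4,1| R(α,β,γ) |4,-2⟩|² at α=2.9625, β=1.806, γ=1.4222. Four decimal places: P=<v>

P=0.1573

Split into d^4_{1,-2}(β=1.806) × two z-phases.
Half-angle: c=0.619257, s=0.785188. N=√(120·6·2·720)=1018.233765
k: max(0,(-2)−(1))=0 … min(4+(-2),4−(1))=2
  k=0: (−1)^3·1018.2338/(72)·0.6193^5·0.7852^3 = -0.623436
  k=1: (−1)^4·1018.2338/(48)·0.6193^3·0.7852^5 = +1.503448
  k=2: (−1)^5·1018.2338/(240)·0.6193^1·0.7852^7 = -0.483419
d^4_{1,-2}(1.806) = -0.623436 +1.503448 -0.483419 = +0.396593
|D^4_{1,-2}|² = |d^4_{1,-2}(β)|² = (+0.396593)² = 0.157286 (the z-rotation phases have unit modulus)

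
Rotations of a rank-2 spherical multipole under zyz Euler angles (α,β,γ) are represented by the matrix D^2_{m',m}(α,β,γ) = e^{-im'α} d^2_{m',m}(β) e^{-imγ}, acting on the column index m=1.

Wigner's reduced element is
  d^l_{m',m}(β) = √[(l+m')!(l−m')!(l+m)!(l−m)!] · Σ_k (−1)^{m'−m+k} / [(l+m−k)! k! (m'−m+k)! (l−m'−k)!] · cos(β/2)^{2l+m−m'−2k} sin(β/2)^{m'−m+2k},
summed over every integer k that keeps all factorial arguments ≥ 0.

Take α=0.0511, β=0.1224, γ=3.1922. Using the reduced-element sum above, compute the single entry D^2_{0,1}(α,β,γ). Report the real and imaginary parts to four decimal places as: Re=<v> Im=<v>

Re=-0.1482 Im=0.0075

First d^2_{0,1}(β=0.1224), then the phase factors e^{-i(0)α} and e^{-i(1)γ}:
Half-angle: c=0.998128, s=0.061162. N=√(2·2·6·1)=4.898979
k: max(0,(1)−(0))=1 … min(2+(1),2−(0))=2
  k=1: (−1)^0·4.8990/(2)·0.9981^3·0.0612^1 = +0.148975
  k=2: (−1)^1·4.8990/(2)·0.9981^1·0.0612^3 = -0.000559
d^2_{0,1}(0.1224) = +0.148975 -0.000559 = +0.148416
Phases: e^{-i·(0)·0.0511}=+1.000000+0.000000i, e^{-i·(1)·3.1922}=-0.998720+0.050586i ⇒ D=-0.148226+0.007508i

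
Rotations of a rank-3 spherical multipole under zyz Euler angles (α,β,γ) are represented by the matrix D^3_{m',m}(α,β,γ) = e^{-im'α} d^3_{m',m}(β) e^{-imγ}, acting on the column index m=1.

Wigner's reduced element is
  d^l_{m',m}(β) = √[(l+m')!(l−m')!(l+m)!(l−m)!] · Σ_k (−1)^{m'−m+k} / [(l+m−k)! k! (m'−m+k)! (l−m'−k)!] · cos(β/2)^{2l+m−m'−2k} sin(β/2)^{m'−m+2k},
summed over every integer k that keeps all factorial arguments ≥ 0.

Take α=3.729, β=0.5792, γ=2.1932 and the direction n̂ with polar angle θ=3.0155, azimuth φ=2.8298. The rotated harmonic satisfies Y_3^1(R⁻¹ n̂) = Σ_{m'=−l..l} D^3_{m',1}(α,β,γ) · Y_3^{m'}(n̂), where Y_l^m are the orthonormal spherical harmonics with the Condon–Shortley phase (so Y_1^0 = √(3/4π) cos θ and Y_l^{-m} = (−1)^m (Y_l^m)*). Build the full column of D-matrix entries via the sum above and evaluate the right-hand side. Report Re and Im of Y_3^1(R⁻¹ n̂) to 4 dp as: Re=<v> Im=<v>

Re=0.2951 Im=0.2966

Need the full column D^3_{m',1} for m'=−3..3 at α=3.729, β=0.5792, γ=2.1932.
cos(β/2)=0.958358, sin(β/2)=0.285569
d^3_{-3,1}: single k=4 term ⇒ +0.023656;  D = -0.021493+0.009883i
d^3_{-2,1}: k∈[3..4] ⇒ +0.129642 -0.005755 = +0.123887;  D = +0.065008-0.105460i
d^3_{-1,1}: k∈[2..4] ⇒ +0.412748 -0.048864 +0.000542 = +0.364426;  D = +0.012751+0.364203i
d^3_{0,1}: k∈[1..3] ⇒ +0.799725 -0.213024 +0.006305 = +0.593006;  D = -0.345717-0.481805i
d^3_{1,1}: k∈[0..2] ⇒ +0.774760 -0.550330 +0.036648 = +0.261078;  D = +0.244251+0.092212i
d^3_{2,1}: k∈[0..1] ⇒ -0.730046 +0.129642 = -0.600404;  D = +0.585079-0.134786i
d^3_{3,1}: single k=0 term ⇒ +0.266427;  D = +0.182961-0.193672i
Y_3^{m'}(θ=3.0155,φ=2.8298) and Σ D·Y over m':
  (-0.0215+0.0099i)·(-0.0005-0.0007i)  (+0.0650-0.1055i)·(-0.0130-0.0094i)  (+0.0128+0.3642i)·(-0.1517-0.0489i)  (-0.3457-0.4818i)·(-0.7112+0.0000i)  (+0.2443+0.0922i)·(+0.1517-0.0489i)  (+0.5851-0.1348i)·(-0.0130+0.0094i)  (+0.1830-0.1937i)·(+0.0005-0.0007i)
Y_3^1(R⁻¹ n̂) = +0.295072+0.296608i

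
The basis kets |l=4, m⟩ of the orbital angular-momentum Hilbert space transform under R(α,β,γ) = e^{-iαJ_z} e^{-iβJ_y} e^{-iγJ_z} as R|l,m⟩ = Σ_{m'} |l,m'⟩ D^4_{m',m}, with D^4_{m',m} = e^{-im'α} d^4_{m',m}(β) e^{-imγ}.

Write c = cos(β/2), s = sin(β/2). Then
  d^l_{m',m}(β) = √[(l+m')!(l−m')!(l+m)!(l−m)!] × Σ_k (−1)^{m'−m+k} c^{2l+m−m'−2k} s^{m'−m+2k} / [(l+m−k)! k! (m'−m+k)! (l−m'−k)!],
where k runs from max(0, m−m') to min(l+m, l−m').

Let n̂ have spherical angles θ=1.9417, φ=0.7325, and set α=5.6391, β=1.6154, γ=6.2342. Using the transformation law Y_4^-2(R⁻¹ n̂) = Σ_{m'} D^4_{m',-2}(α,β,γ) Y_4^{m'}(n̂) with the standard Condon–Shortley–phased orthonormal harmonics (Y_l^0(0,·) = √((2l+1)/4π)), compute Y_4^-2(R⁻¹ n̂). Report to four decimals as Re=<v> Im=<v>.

Re=0.1886 Im=0.1407

Need the full column D^4_{m',-2} for m'=−4..4 at α=5.6391, β=1.6154, γ=6.2342.
cos(β/2)=0.691162, sin(β/2)=0.722699
d^4_{-4,-2}: single k=2 term ⇒ +0.301283;  D = -0.268985-0.135716i
d^4_{-3,-2}: k∈[1..2] ⇒ +0.203743 -0.668281 = -0.464538;  D = +0.205994+0.416368i
d^4_{-2,-2}: k∈[0..2] ⇒ +0.052076 -0.683247 +0.933776 = +0.302606;  D = +0.055561-0.297461i
d^4_{-1,-2}: k∈[0..2] ⇒ -0.231023 +1.262932 -0.920543 = +0.111367;  D = +0.082086-0.075262i
d^4_{0,-2}: k∈[0..2] ⇒ +0.540154 -1.574858 +0.645696 = -0.389009;  D = -0.387143+0.038050i
d^4_{1,-2}: k∈[0..2] ⇒ -0.841955 +1.380814 -0.301940 = +0.236919;  D = +0.202459+0.123049i
d^4_{2,-2}: k∈[0..2] ⇒ +0.933776 -0.816747 +0.074415 = +0.191444;  D = +0.071116+0.177745i
d^4_{3,-2}: k∈[0..1] ⇒ -0.730658 +0.266286 = -0.464372;  D = +0.120946-0.448345i
d^4_{4,-2}: single k=0 term ⇒ +0.360152;  D = -0.283804+0.221731i
Y_4^{m'}(θ=1.9417,φ=0.7325) and Σ D·Y over m':
  (-0.2690-0.1357i)·(-0.3264-0.0701i)  (+0.2060+0.4164i)·(+0.2154+0.2975i)  (+0.0556-0.2975i)·(-0.0025+0.0232i)  (+0.0821-0.0753i)·(+0.2472-0.2223i)  (-0.3871+0.0381i)·(-0.0357+0.0000i)  (+0.2025+0.1230i)·(-0.2472-0.2223i)  (+0.0711+0.1777i)·(-0.0025-0.0232i)  (+0.1209-0.4483i)·(-0.2154+0.2975i)  (-0.2838+0.2217i)·(-0.3264+0.0701i)
Y_4^-2(R⁻¹ n̂) = +0.188625+0.140692i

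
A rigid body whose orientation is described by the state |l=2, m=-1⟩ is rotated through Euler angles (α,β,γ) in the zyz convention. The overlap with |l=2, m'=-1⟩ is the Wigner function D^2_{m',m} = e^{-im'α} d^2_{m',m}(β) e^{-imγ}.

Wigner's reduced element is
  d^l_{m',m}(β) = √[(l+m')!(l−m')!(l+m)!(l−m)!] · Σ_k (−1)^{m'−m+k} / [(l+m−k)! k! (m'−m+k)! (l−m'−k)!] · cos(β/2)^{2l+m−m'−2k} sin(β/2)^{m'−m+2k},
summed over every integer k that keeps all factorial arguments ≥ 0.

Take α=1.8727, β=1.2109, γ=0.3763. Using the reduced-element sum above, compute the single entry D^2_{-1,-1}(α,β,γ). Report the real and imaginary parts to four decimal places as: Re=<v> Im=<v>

First d^2_{-1,-1}(β=1.2109), then the phase factors e^{-i(-1)α} and e^{-i(-1)γ}:
c=cos(1.2109/2)=0.822246, s=sin(1.2109/2)=0.569132; N=√[1·6·1·6]=6.000000
The bounds max(0,m−m')=0 and min(l+m,l−m')=1 give 2 terms
  k=0: (−1)^0·6.0000/(6)·0.8222^4·0.5691^0 = +0.457096
  k=1: (−1)^1·6.0000/(2)·0.8222^2·0.5691^2 = -0.656978
d^2_{-1,-1}(1.2109) = +0.457096 -0.656978 = -0.199883
Phases: e^{-i·(-1)·1.8727}=-0.297338+0.954772i, e^{-i·(-1)·0.3763}=+0.930031+0.367482i ⇒ D=+0.125405-0.155649i

Re=0.1254 Im=-0.1556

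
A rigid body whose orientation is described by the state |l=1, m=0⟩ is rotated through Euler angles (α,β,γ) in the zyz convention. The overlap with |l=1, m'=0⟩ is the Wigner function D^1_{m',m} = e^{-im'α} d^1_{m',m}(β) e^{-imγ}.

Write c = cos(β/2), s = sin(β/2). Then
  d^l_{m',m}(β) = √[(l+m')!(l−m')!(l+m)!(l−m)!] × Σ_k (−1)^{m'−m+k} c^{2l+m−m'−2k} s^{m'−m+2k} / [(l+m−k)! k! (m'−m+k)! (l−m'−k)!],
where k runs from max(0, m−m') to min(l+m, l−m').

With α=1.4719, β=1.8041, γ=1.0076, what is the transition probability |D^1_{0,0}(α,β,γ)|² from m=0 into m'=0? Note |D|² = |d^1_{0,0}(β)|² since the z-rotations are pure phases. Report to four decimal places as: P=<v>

Split into d^1_{0,0}(β=1.8041) × two z-phases.
c=cos(1.8041/2)=0.620003, s=sin(1.8041/2)=0.784600; N=√[1·1·1·1]=1.000000
The bounds max(0,m−m')=0 and min(l+m,l−m')=1 give 2 terms
  k=0: (−1)^0·1.0000/(1)·0.6200^2·0.7846^0 = +0.384404
  k=1: (−1)^1·1.0000/(1)·0.6200^0·0.7846^2 = -0.615596
d^1_{0,0}(1.8041) = +0.384404 -0.615596 = -0.231193
|D^1_{0,0}|² = |d^1_{0,0}(β)|² = (-0.231193)² = 0.053450 (the z-rotation phases have unit modulus)

P=0.0535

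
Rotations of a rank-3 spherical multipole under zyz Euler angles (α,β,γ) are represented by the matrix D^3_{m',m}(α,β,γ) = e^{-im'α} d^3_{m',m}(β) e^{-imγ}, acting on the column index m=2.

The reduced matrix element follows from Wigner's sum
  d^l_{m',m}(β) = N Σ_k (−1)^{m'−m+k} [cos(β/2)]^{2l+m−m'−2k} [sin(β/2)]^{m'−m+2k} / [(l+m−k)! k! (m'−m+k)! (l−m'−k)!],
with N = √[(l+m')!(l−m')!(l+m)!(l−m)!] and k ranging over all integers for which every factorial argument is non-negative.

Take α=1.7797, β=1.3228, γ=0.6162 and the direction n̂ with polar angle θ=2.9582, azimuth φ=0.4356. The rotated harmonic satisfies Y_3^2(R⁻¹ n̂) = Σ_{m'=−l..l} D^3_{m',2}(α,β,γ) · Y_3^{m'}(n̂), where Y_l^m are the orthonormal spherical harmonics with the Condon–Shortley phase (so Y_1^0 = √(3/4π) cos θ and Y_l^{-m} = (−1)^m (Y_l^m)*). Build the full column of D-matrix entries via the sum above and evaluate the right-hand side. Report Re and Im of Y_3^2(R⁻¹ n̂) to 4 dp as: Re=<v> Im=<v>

Need the full column D^3_{m',2} for m'=−3..3 at α=1.7797, β=1.3228, γ=0.6162.
cos(β/2)=0.789133, sin(β/2)=0.614222
d^3_{-3,2}: single k=5 term ⇒ +0.168987;  D = -0.096209-0.138926i
d^3_{-2,2}: k∈[4..5] ⇒ +0.443172 -0.053697 = +0.389475;  D = -0.267244+0.283322i
d^3_{-1,2}: k∈[3..4] ⇒ +0.720207 -0.218161 = +0.502046;  D = +0.428713+0.261256i
d^3_{0,2}: k∈[2..3] ⇒ +0.801332 -0.485471 = +0.315861;  D = +0.104858-0.297948i
d^3_{1,2}: k∈[1..2] ⇒ +0.594397 -0.720207 = -0.125810;  D = +0.124756+0.016246i
d^3_{2,2}: k∈[0..1] ⇒ +0.241491 -0.731513 = -0.490022;  D = -0.038872-0.488478i
d^3_{3,2}: single k=0 term ⇒ -0.460418;  D = -0.441414+0.130914i
Y_3^{m'}(θ=2.9582,φ=0.4356) and Σ D·Y over m':
  (-0.0962-0.1389i)·(+0.0007-0.0024i)  (-0.2672+0.2833i)·(-0.0215+0.0256i)  (+0.4287+0.2613i)·(+0.2048-0.0953i)  (+0.1049-0.2979i)·(-0.6728+0.0000i)  (+0.1248+0.0162i)·(-0.2048-0.0953i)  (-0.0389-0.4885i)·(-0.0215-0.0256i)  (-0.4414+0.1309i)·(-0.0007-0.0024i)
Y_3^2(R⁻¹ n̂) = +0.005233+0.197599i

Re=0.0052 Im=0.1976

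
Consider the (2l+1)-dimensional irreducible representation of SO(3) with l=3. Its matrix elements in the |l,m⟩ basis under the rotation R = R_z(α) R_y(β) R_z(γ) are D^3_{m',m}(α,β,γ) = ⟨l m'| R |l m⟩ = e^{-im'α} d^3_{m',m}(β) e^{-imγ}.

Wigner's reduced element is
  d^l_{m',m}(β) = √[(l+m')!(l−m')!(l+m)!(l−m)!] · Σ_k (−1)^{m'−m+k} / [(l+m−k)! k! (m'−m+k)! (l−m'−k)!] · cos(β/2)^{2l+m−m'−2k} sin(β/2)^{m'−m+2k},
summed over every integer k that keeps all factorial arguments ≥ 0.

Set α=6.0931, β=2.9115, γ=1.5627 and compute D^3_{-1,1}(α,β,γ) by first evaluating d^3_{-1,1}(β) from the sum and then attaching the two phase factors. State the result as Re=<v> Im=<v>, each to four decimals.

Split into d^3_{-1,1}(β=2.9115) × two z-phases.
c=cos(2.9115/2)=0.114793, s=sin(2.9115/2)=0.993389; N=√[2·24·24·2]=48.000000
Admissible k: 2..4 (factorial args all ≥0)
  k=2: (−1)^0·48.0000/(8)·0.1148^4·0.9934^2 = +0.001028
  k=3: (−1)^1·48.0000/(6)·0.1148^2·0.9934^4 = -0.102659
  k=4: (−1)^2·48.0000/(48)·0.1148^0·0.9934^6 = +0.960987
d^3_{-1,1}(2.9115) = +0.001028 -0.102659 +0.960987 = +0.859356
D = (+0.981988-0.188943i)·(+0.859356)·(+0.008096-0.999967i) = -0.155531-0.845164i

Re=-0.1555 Im=-0.8452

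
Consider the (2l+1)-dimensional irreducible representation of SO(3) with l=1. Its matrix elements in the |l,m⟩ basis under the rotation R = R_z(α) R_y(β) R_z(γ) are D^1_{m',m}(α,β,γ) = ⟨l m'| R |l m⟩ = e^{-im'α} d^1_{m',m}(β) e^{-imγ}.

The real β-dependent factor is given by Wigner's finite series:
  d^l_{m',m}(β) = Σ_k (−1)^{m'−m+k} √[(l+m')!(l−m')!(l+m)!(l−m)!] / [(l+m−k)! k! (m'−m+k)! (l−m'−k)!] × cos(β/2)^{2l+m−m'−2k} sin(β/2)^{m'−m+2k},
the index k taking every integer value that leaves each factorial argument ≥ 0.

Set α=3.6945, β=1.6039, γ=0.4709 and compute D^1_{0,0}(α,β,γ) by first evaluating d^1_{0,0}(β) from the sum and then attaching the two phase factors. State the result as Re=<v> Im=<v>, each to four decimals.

First d^1_{0,0}(β=1.6039), then the phase factors e^{-i(0)α} and e^{-i(0)γ}:
With c≡cos(β/2)=0.695307 and s≡sin(β/2)=0.718713, N=[1·1·1·1]^{1/2}=1.000000
k∈{0,1} keeps every argument non-negative
  k=0: (−1)^0·1.0000/(1)·0.6953^2·0.7187^0 = +0.483451
  k=1: (−1)^1·1.0000/(1)·0.6953^0·0.7187^2 = -0.516549
d^1_{0,0}(1.6039) = +0.483451 -0.516549 = -0.033098
D = (+1.000000+0.000000i)·(-0.033098)·(+1.000000+0.000000i) = -0.033098+0.000000i

Re=-0.0331 Im=0.0000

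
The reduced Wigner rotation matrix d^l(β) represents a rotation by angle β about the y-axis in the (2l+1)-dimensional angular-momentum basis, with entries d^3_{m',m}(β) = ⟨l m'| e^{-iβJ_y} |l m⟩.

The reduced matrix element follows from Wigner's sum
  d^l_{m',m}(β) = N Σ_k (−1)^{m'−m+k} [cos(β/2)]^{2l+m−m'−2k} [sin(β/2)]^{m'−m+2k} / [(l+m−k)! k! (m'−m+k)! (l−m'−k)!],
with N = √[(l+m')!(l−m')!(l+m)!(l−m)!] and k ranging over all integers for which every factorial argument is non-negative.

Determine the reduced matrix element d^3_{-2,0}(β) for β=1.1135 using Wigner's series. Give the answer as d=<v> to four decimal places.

d=0.4867

d^3_{-2,0}(β=1.1135) via Wigner's sum:
Half-angle: c=0.848977, s=0.528430. N=√(1·120·6·6)=65.726707
The bounds max(0,m−m')=2 and min(l+m,l−m')=3 give 2 terms
  k=2: (−1)^0·65.7267/(12)·0.8490^4·0.5284^2 = +0.794546
  k=3: (−1)^1·65.7267/(12)·0.8490^2·0.5284^4 = -0.307823
d^3_{-2,0}(1.1135) = +0.794546 -0.307823 = +0.486722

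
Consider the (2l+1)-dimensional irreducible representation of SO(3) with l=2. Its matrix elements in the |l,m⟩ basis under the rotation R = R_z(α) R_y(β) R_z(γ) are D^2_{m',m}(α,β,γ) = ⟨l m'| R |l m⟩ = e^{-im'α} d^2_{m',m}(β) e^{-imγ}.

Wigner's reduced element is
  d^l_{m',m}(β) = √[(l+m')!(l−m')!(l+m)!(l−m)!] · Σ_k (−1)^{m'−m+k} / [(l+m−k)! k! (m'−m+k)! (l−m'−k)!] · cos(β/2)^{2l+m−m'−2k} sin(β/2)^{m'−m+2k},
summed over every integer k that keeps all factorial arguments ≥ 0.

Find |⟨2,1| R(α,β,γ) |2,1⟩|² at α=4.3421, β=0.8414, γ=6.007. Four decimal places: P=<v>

First d^2_{1,1}(β=0.8414), then the phase factors e^{-i(1)α} and e^{-i(1)γ}:
With c≡cos(β/2)=0.912803 and s≡sin(β/2)=0.408400, N=[6·1·6·1]^{1/2}=6.000000
The bounds max(0,m−m')=0 and min(l+m,l−m')=1 give 2 terms
  k=0: (−1)^0·6.0000/(6)·0.9128^4·0.4084^0 = +0.694239
  k=1: (−1)^1·6.0000/(2)·0.9128^2·0.4084^2 = -0.416914
d^2_{1,1}(0.8414) = +0.694239 -0.416914 = +0.277325
|D^2_{1,1}|² = |d^2_{1,1}(β)|² = (+0.277325)² = 0.076909 (the z-rotation phases have unit modulus)

P=0.0769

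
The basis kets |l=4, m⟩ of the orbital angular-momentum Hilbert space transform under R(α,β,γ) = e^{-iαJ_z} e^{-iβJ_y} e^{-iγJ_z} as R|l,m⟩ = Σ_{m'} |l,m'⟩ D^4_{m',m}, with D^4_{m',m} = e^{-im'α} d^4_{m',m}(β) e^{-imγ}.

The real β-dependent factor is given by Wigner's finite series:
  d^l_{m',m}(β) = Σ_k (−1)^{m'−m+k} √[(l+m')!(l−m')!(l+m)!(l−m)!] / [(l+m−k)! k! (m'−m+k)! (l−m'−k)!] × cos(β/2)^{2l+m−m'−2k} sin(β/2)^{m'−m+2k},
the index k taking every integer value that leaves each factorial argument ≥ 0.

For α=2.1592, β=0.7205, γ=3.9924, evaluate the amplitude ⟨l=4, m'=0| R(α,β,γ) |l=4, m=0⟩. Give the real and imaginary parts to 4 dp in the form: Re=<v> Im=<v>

D^4_{0,0}(2.1592,0.7205,3.9924) = e^{-i·0·2.1592}·d^4_{0,0}(0.7205)·e^{-i·0·3.9924}. Compute d first:
Half-angle: c=0.935809, s=0.352508. N=√(24·24·24·24)=576.000000
The bounds max(0,m−m')=0 and min(l+m,l−m')=4 give 5 terms
  k=0: (−1)^0·576.0000/(576)·0.9358^8·0.3525^0 = +0.588162
  k=1: (−1)^1·576.0000/(36)·0.9358^6·0.3525^2 = -1.335307
  k=2: (−1)^2·576.0000/(16)·0.9358^4·0.3525^4 = +0.426312
  k=3: (−1)^3·576.0000/(36)·0.9358^2·0.3525^6 = -0.026885
  k=4: (−1)^4·576.0000/(576)·0.9358^0·0.3525^8 = +0.000238
d^4_{0,0}(0.7205) = +0.588162 -1.335307 +0.426312 -0.026885 +0.000238 = -0.347479
Phases: e^{-i·(0)·2.1592}=+1.000000+0.000000i, e^{-i·(0)·3.9924}=+1.000000+0.000000i ⇒ D=-0.347479+0.000000i

Re=-0.3475 Im=0.0000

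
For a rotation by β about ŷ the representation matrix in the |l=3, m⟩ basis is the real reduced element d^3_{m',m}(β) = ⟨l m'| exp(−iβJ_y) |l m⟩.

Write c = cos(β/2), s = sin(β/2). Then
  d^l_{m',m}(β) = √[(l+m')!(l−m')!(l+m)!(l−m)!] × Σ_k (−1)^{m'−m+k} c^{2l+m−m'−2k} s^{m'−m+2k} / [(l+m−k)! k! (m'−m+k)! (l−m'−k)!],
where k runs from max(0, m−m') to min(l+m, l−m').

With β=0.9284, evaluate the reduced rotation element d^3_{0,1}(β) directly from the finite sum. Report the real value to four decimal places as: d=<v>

d=0.2755

d^3_{0,1}(β=0.9284) via Wigner's sum:
Half-angle: c=0.894180, s=0.447708. N=√(6·6·24·2)=41.569219
The bounds max(0,m−m')=1 and min(l+m,l−m')=3 give 3 terms
  k=1: (−1)^0·41.5692/(12)·0.8942^5·0.4477^1 = +0.886564
  k=2: (−1)^1·41.5692/(4)·0.8942^3·0.4477^3 = -0.666761
  k=3: (−1)^2·41.5692/(12)·0.8942^1·0.4477^5 = +0.055717
d^3_{0,1}(0.9284) = +0.886564 -0.666761 +0.055717 = +0.275520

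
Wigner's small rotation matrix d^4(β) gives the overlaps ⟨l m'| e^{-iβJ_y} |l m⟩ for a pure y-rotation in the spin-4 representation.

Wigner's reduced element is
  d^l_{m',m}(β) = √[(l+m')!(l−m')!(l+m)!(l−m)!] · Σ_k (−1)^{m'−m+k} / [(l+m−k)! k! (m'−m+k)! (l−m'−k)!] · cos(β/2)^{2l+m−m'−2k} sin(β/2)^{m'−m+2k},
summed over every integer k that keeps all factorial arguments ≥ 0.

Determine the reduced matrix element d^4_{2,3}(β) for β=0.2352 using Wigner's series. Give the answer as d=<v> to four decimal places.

d^4_{2,3}(β=0.2352) via Wigner's sum:
With c≡cos(β/2)=0.993093 and s≡sin(β/2)=0.117329, N=[720·2·5040·1]^{1/2}=2693.993318
Admissible k: 1..2 (factorial args all ≥0)
  k=1: (−1)^0·2693.9933/(720)·0.9931^7·0.1173^1 = +0.418215
  k=2: (−1)^1·2693.9933/(240)·0.9931^5·0.1173^3 = -0.017513
d^4_{2,3}(0.2352) = +0.418215 -0.017513 = +0.400702

d=0.4007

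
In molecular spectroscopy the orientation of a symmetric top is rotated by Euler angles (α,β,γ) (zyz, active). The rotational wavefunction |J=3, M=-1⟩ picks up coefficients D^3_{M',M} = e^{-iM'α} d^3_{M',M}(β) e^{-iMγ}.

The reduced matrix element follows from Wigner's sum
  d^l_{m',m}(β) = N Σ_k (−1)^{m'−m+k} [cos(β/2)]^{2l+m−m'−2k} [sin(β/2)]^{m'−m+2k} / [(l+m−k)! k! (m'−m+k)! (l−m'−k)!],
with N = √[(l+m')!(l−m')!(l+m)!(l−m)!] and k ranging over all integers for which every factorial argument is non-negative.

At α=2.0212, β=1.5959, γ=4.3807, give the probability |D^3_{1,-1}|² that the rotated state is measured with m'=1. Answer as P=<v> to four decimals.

P=0.0253

Split into d^3_{1,-1}(β=1.5959) × two z-phases.
Half-angle: c=0.698176, s=0.715926. N=√(24·2·2·24)=48.000000
Admissible k: 0..2 (factorial args all ≥0)
  k=0: (−1)^2·48.0000/(8)·0.6982^4·0.7159^2 = +0.730714
  k=1: (−1)^3·48.0000/(6)·0.6982^2·0.7159^4 = -1.024455
  k=2: (−1)^4·48.0000/(48)·0.6982^0·0.7159^6 = +0.134651
d^3_{1,-1}(1.5959) = +0.730714 -1.024455 +0.134651 = -0.159090
|D^3_{1,-1}|² = |d^3_{1,-1}(β)|² = (-0.159090)² = 0.025310 (the z-rotation phases have unit modulus)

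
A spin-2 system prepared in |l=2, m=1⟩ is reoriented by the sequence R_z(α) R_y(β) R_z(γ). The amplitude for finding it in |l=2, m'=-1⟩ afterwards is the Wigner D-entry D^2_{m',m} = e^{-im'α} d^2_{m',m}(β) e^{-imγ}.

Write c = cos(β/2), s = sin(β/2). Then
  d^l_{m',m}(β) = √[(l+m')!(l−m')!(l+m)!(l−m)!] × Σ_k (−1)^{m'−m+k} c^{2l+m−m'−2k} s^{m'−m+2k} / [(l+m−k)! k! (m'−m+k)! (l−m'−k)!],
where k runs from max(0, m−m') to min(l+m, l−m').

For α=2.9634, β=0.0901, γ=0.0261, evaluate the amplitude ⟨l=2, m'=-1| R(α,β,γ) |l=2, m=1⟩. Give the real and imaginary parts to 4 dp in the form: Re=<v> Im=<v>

Re=-0.0059 Im=0.0012

D^2_{-1,1}(2.9634,0.0901,0.0261) = e^{-i·-1·2.9634}·d^2_{-1,1}(0.0901)·e^{-i·1·0.0261}. Compute d first:
c=cos(0.0901/2)=0.998985, s=sin(0.0901/2)=0.045035; N=√[1·6·6·1]=6.000000
k∈{2,3} keeps every argument non-negative
  k=2: (−1)^0·6.0000/(2)·0.9990^2·0.0450^2 = +0.006072
  k=3: (−1)^1·6.0000/(6)·0.9990^0·0.0450^4 = -0.000004
d^2_{-1,1}(0.0901) = +0.006072 -0.000004 = +0.006068
Attach z-rotation phases: D = e^{-i(-1)(2.9634)}·(+0.006068)·e^{-i(1)(0.0261)} = -0.005942+0.001231i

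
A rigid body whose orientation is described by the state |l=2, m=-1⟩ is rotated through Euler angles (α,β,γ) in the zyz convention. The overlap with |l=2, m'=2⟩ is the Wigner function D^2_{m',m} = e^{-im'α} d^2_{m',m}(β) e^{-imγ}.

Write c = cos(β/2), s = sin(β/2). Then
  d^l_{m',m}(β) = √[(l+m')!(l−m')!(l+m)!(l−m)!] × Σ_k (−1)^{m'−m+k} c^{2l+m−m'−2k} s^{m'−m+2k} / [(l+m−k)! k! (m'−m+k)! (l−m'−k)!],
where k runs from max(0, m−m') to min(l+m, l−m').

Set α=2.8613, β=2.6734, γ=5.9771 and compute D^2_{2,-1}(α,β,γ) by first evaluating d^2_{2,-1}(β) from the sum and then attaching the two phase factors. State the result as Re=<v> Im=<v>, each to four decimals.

Re=-0.4132 Im=-0.1075

Split into d^2_{2,-1}(β=2.6734) × two z-phases.
With c≡cos(β/2)=0.231964 and s≡sin(β/2)=0.972724, N=[24·1·1·6]^{1/2}=12.000000
k: max(0,(-1)−(2))=0 … min(2+(-1),2−(2))=0
  k=0: (−1)^3·12.0000/(6)·0.2320^1·0.9727^3 = -0.426992
d^2_{2,-1}(2.6734) = -0.426992
Attach z-rotation phases: D = e^{-i(2)(2.8613)}·(-0.426992)·e^{-i(-1)(5.9771)} = -0.413239-0.107500i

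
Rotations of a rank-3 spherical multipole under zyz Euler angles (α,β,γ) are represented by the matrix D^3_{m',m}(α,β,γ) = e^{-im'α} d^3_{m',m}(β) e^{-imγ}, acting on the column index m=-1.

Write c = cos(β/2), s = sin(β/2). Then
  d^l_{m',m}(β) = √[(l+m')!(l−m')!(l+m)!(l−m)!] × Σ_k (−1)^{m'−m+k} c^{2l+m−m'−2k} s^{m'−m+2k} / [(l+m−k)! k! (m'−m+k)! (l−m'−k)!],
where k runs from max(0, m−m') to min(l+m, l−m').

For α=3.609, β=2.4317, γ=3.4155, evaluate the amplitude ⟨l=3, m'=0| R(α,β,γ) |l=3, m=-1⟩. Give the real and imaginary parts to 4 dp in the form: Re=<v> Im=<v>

D^3_{0,-1}(3.609,2.4317,3.4155) = e^{-i·0·3.609}·d^3_{0,-1}(2.4317)·e^{-i·-1·3.4155}. Compute d first:
c=cos(2.4317/2)=0.347540, s=sin(2.4317/2)=0.937665; N=√[6·6·2·24]=41.569219
k: max(0,(-1)−(0))=0 … min(3+(-1),3−(0))=2
  k=0: (−1)^1·41.5692/(12)·0.3475^5·0.9377^1 = -0.016469
  k=1: (−1)^2·41.5692/(4)·0.3475^3·0.9377^3 = +0.359641
  k=2: (−1)^3·41.5692/(12)·0.3475^1·0.9377^5 = -0.872638
d^3_{0,-1}(2.4317) = -0.016469 +0.359641 -0.872638 = -0.529466
D = (+1.000000+0.000000i)·(-0.529466)·(-0.962721-0.270495i) = +0.509728+0.143218i

Re=0.5097 Im=0.1432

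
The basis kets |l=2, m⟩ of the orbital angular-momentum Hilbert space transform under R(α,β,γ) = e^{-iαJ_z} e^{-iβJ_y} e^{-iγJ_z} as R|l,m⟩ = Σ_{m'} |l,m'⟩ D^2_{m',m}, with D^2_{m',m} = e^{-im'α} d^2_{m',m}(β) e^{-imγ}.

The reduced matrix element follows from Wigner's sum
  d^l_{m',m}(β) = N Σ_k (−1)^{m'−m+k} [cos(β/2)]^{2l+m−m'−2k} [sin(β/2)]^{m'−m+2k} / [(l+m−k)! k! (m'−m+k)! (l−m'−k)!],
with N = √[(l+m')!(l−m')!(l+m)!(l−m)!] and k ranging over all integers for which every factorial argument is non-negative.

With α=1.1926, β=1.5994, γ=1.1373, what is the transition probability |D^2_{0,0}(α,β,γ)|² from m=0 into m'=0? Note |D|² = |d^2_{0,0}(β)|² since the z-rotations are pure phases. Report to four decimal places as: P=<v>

P=0.2488

Split into d^2_{0,0}(β=1.5994) × two z-phases.
With c≡cos(β/2)=0.696922 and s≡sin(β/2)=0.717147, N=[2·2·2·2]^{1/2}=4.000000
The bounds max(0,m−m')=0 and min(l+m,l−m')=2 give 3 terms
  k=0: (−1)^0·4.0000/(4)·0.6969^4·0.7171^0 = +0.235905
  k=1: (−1)^1·4.0000/(1)·0.6969^2·0.7171^2 = -0.999182
  k=2: (−1)^2·4.0000/(4)·0.6969^0·0.7171^4 = +0.264504
d^2_{0,0}(1.5994) = +0.235905 -0.999182 +0.264504 = -0.498773
|D^2_{0,0}|² = |d^2_{0,0}(β)|² = (-0.498773)² = 0.248775 (the z-rotation phases have unit modulus)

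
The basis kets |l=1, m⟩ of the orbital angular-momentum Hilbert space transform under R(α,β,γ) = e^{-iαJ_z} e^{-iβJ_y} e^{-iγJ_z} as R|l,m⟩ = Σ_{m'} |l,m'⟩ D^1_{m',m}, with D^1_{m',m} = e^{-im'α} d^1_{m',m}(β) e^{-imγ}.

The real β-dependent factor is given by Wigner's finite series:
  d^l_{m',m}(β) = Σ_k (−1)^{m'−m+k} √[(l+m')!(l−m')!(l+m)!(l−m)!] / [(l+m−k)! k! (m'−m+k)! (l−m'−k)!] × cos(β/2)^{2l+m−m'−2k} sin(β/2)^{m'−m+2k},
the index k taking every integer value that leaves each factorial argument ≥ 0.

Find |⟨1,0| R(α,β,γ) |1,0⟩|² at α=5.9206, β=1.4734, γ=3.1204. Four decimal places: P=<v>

Split into d^1_{0,0}(β=1.4734) × two z-phases.
c=cos(1.4734/2)=0.740690, s=sin(1.4734/2)=0.671847; N=√[1·1·1·1]=1.000000
k∈{0,1} keeps every argument non-negative
  k=0: (−1)^0·1.0000/(1)·0.7407^2·0.6718^0 = +0.548621
  k=1: (−1)^1·1.0000/(1)·0.7407^0·0.6718^2 = -0.451379
d^1_{0,0}(1.4734) = +0.548621 -0.451379 = +0.097242
|D^1_{0,0}|² = |d^1_{0,0}(β)|² = (+0.097242)² = 0.009456 (the z-rotation phases have unit modulus)

P=0.0095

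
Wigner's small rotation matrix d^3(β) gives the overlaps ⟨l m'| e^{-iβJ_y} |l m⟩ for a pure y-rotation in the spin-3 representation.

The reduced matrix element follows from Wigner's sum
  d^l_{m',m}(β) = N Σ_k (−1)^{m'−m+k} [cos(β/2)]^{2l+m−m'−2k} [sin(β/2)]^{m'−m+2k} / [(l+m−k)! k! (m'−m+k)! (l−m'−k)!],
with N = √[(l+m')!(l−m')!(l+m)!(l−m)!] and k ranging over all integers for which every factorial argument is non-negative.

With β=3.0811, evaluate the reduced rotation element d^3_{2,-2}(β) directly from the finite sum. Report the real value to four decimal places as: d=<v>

d^3_{2,-2}(β=3.0811) via Wigner's sum:
c=cos(3.0811/2)=0.030242, s=sin(3.0811/2)=0.999543; N=√[120·1·1·120]=120.000000
Admissible k: 0..1 (factorial args all ≥0)
  k=0: (−1)^4·120.0000/(24)·0.0302^2·0.9995^4 = +0.004564
  k=1: (−1)^5·120.0000/(120)·0.0302^0·0.9995^6 = -0.997259
d^3_{2,-2}(3.0811) = +0.004564 -0.997259 = -0.992694

d=-0.9927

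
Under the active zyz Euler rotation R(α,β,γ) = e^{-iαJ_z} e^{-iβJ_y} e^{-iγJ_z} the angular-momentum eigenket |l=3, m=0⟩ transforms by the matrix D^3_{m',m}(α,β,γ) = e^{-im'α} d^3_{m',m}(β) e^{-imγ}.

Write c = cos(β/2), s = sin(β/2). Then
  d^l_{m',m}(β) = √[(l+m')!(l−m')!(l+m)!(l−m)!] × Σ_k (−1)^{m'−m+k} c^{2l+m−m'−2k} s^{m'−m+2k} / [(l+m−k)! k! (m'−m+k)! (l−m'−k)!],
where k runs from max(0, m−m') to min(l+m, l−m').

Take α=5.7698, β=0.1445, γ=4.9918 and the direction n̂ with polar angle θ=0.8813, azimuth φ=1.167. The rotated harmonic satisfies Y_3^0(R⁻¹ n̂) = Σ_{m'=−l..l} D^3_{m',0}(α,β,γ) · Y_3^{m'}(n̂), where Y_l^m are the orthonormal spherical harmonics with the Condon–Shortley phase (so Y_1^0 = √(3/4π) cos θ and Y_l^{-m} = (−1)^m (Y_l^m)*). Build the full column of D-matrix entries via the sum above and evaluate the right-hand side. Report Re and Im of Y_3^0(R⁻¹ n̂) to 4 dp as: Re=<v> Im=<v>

Need the full column D^3_{m',0} for m'=−3..3 at α=5.7698, β=0.1445, γ=4.9918.
cos(β/2)=0.997391, sin(β/2)=0.072187
d^3_{-3,0}: single k=3 term ⇒ +0.001669;  D = +0.000051-0.001668i
d^3_{-2,0}: k∈[2..3] ⇒ +0.028245 -0.000148 = +0.028097;  D = +0.014543-0.024041i
d^3_{-1,0}: k∈[1..3] ⇒ +0.246819 -0.003879 +0.000007 = +0.242947;  D = +0.211628-0.119318i
d^3_{0,0}: k∈[0..3] ⇒ +0.984448 -0.046411 +0.000243 -0.000000 = +0.938280;  D = +0.938280+0.000000i
d^3_{1,0}: k∈[0..2] ⇒ -0.246819 +0.003879 -0.000007 = -0.242947;  D = -0.211628-0.119318i
d^3_{2,0}: k∈[0..1] ⇒ +0.028245 -0.000148 = +0.028097;  D = +0.014543+0.024041i
d^3_{3,0}: single k=0 term ⇒ -0.001669;  D = -0.000051-0.001668i
Y_3^{m'}(θ=0.8813,φ=1.167) and Σ D·Y over m':
  (+0.0001-0.0017i)·(-0.1794+0.0674i)  (+0.0145-0.0240i)·(-0.2675-0.2797i)  (+0.2116-0.1193i)·(+0.1003-0.2347i)  (+0.9383+0.0000i)·(-0.2318+0.0000i)  (-0.2116-0.1193i)·(-0.1003-0.2347i)  (+0.0145+0.0240i)·(-0.2675+0.2797i)  (-0.0001-0.0017i)·(+0.1794+0.0674i)
Y_3^0(R⁻¹ n̂) = -0.252110+0.000000i

Re=-0.2521 Im=0.0000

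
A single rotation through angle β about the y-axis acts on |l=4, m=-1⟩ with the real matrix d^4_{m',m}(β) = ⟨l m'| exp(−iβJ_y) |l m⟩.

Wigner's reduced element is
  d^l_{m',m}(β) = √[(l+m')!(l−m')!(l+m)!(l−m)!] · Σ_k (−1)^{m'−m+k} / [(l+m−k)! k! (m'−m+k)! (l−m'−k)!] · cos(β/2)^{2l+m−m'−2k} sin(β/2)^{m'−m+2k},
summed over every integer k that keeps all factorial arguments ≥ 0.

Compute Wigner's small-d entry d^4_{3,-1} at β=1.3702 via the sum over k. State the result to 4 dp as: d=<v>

d=0.4570

d^4_{3,-1}(β=1.3702) via Wigner's sum:
With c≡cos(β/2)=0.774356 and s≡sin(β/2)=0.632750, N=[5040·1·6·120]^{1/2}=1904.940944
Admissible k: 0..1 (factorial args all ≥0)
  k=0: (−1)^4·1904.9409/(144)·0.7744^4·0.6328^4 = +0.762449
  k=1: (−1)^5·1904.9409/(240)·0.7744^2·0.6328^6 = -0.305454
d^4_{3,-1}(1.3702) = +0.762449 -0.305454 = +0.456995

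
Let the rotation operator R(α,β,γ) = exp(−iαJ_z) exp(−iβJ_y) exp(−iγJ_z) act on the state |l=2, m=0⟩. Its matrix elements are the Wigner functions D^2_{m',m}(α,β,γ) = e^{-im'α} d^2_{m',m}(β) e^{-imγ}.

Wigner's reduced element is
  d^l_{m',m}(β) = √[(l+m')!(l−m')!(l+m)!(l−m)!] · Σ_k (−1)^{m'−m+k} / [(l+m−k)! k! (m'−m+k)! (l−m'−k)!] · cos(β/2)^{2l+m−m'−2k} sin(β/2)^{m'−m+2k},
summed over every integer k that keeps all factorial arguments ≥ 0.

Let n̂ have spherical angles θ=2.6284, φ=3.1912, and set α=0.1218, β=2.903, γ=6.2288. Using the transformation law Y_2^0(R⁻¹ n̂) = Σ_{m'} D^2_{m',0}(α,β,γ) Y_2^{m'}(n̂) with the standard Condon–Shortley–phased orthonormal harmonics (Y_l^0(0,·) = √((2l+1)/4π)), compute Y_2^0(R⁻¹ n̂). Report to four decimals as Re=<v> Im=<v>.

Need the full column D^2_{m',0} for m'=−2..2 at α=0.1218, β=2.903, γ=6.2288.
cos(β/2)=0.119014, sin(β/2)=0.992893
d^2_{-2,0}: single k=2 term ⇒ +0.034204;  D = +0.033194+0.008250i
d^2_{-1,0}: k∈[1..2] ⇒ +0.004100 -0.285351 = -0.281251;  D = -0.279167-0.034172i
d^2_{0,0}: k∈[0..2] ⇒ +0.000201 -0.055854 +0.971872 = +0.916218;  D = +0.916218+0.000000i
d^2_{1,0}: k∈[0..1] ⇒ -0.004100 +0.285351 = +0.281251;  D = +0.279167-0.034172i
d^2_{2,0}: single k=0 term ⇒ +0.034204;  D = +0.033194-0.008250i
Y_2^{m'}(θ=2.6284,φ=3.1912) and Σ D·Y over m':
  (+0.0332+0.0082i)·(+0.0927-0.0092i)  (-0.2792-0.0342i)·(+0.3300-0.0164i)  (+0.9162+0.0000i)·(+0.4027+0.0000i)  (+0.2792-0.0342i)·(-0.3300-0.0164i)  (+0.0332-0.0082i)·(+0.0927+0.0092i)
Y_2^0(R⁻¹ n̂) = +0.189893+0.000000i

Re=0.1899 Im=0.0000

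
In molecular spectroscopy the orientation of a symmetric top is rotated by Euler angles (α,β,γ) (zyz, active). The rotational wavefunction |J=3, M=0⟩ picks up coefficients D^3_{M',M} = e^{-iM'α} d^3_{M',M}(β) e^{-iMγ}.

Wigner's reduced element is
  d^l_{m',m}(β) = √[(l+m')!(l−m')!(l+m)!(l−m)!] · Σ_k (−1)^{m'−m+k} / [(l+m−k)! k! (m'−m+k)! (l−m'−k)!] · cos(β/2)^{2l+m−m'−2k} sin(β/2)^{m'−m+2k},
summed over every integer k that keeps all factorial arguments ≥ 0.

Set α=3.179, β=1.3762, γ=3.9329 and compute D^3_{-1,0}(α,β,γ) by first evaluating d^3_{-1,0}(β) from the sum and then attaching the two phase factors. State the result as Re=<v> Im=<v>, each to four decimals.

D^3_{-1,0}(3.179,1.3762,3.9329) = e^{-i·-1·3.179}·d^3_{-1,0}(1.3762)·e^{-i·0·3.9329}. Compute d first:
Half-angle: c=0.772454, s=0.635071. N=√(2·24·6·6)=41.569219
k∈{1,2,3} keeps every argument non-negative
  k=1: (−1)^0·41.5692/(12)·0.7725^5·0.6351^1 = +0.605029
  k=2: (−1)^1·41.5692/(4)·0.7725^3·0.6351^3 = -1.226863
  k=3: (−1)^2·41.5692/(12)·0.7725^1·0.6351^5 = +0.276423
d^3_{-1,0}(1.3762) = +0.605029 -1.226863 +0.276423 = -0.345412
Phases: e^{-i·(-1)·3.179}=-0.999300-0.037399i, e^{-i·(0)·3.9329}=+1.000000+0.000000i ⇒ D=+0.345170+0.012918i

Re=0.3452 Im=0.0129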